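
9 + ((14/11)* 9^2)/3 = 477/11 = 43.36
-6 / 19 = -0.32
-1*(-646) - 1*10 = 636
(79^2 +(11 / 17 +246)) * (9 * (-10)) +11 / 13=-129039113 / 221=-583887.39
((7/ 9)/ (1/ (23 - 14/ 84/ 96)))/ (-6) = -92729/ 31104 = -2.98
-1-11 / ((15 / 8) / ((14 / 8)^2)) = -569 / 30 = -18.97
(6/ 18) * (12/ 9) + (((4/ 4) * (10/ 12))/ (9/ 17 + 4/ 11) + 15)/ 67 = 0.68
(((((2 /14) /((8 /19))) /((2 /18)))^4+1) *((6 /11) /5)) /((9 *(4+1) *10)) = 864870577 /40567296000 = 0.02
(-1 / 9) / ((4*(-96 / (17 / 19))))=17 / 65664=0.00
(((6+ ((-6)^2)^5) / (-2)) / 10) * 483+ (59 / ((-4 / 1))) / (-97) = -2832901092587 / 1940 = -1460258295.15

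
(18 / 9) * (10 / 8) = 5 / 2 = 2.50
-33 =-33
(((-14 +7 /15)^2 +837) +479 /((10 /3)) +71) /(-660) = -1.87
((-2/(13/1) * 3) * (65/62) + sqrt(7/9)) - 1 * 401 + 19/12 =-148763/372 + sqrt(7)/3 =-399.02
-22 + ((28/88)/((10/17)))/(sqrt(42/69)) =-22 + 17 * sqrt(322)/440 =-21.31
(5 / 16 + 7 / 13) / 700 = 177 / 145600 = 0.00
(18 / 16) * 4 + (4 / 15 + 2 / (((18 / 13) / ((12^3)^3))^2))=833211726753630781583 / 30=27773724225121026052.77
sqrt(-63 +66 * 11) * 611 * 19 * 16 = 185744 * sqrt(663) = 4782682.58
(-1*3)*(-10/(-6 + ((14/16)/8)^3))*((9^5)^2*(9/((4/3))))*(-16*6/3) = 5922976672902021120/1572521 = 3766548537604.28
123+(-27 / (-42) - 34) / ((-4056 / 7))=998243 / 8112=123.06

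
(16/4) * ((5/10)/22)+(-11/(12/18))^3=-395299/88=-4492.03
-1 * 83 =-83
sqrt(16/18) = 0.94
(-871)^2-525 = 758116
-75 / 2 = -37.50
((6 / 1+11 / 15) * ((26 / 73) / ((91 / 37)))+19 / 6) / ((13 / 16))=507944 / 99645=5.10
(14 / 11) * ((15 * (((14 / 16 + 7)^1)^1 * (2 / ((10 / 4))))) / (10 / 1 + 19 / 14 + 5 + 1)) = 6.93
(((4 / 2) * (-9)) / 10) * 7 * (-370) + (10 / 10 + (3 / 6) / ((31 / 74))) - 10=4654.19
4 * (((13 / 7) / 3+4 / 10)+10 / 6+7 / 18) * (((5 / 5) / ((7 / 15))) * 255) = 329290 / 49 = 6720.20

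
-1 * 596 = -596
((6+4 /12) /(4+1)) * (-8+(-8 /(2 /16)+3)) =-437 /5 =-87.40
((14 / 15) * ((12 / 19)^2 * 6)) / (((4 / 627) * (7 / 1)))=4752 / 95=50.02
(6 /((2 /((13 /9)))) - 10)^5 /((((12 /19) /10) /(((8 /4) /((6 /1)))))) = -134886415 /4374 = -30838.23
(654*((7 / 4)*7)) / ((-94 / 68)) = -272391 / 47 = -5795.55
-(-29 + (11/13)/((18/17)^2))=118969/4212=28.25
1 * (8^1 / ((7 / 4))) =32 / 7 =4.57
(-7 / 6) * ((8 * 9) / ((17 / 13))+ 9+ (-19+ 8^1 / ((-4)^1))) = -854 / 17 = -50.24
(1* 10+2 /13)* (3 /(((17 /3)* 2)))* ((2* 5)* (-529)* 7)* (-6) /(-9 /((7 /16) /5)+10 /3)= -25195212 /4199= -6000.29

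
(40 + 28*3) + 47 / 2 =295 / 2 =147.50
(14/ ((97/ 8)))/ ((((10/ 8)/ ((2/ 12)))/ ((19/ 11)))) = 4256/ 16005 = 0.27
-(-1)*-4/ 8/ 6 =-1/ 12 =-0.08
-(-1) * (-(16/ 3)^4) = -65536/ 81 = -809.09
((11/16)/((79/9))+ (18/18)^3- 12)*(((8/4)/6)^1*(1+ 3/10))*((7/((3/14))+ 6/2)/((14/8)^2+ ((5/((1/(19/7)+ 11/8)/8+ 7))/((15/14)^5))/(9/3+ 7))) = -2844156048215625/52427344527026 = -54.25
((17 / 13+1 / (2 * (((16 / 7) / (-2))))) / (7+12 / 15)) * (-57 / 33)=-17195 / 89232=-0.19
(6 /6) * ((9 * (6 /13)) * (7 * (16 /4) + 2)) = 1620 /13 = 124.62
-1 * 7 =-7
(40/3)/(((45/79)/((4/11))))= 2528/297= 8.51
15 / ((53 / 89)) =1335 / 53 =25.19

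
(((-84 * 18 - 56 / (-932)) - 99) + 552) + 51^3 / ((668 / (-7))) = -381171425 / 155644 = -2449.00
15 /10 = 3 /2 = 1.50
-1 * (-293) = 293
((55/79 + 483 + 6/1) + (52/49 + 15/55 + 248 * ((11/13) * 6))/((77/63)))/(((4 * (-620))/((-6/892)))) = 0.00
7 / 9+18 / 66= 104 / 99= 1.05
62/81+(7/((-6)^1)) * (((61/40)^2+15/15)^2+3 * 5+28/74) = -461552775713/15344640000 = -30.08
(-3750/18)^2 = 390625/9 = 43402.78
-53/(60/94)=-2491/30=-83.03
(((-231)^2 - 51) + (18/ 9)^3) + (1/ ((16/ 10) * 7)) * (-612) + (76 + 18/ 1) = 747003/ 14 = 53357.36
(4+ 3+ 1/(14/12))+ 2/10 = 282/35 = 8.06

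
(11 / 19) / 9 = 11 / 171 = 0.06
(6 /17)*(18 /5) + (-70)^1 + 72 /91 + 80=12.06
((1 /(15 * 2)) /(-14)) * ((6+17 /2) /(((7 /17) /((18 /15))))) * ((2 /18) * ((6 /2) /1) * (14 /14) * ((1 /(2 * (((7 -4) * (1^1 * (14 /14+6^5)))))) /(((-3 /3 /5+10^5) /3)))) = -493 /22864334271240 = -0.00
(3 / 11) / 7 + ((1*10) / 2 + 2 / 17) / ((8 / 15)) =100893 / 10472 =9.63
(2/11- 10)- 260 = -269.82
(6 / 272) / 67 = 3 / 9112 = 0.00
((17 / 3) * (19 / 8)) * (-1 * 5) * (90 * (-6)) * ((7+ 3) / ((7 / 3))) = 1090125 / 7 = 155732.14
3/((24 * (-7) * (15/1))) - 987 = -829081/840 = -987.00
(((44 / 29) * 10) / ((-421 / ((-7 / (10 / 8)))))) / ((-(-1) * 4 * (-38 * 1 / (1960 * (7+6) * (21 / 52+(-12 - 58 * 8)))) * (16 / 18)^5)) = 27549329550435 / 950153216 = 28994.62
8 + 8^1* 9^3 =5840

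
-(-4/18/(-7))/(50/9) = -1/175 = -0.01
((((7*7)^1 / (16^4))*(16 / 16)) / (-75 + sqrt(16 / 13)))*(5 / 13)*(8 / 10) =-0.00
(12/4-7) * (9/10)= -18/5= -3.60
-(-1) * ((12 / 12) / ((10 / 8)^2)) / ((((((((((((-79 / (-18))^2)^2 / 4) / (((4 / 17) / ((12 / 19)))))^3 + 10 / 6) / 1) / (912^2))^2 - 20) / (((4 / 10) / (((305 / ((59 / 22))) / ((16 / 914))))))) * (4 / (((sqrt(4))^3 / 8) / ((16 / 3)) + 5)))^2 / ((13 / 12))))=0.00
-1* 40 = -40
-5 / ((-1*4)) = 5 / 4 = 1.25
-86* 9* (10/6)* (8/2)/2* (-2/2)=2580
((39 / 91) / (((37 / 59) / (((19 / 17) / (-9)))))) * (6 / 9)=-2242 / 39627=-0.06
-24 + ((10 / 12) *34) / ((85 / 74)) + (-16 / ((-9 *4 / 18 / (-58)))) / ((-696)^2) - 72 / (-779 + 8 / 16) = 136939 / 180612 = 0.76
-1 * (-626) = 626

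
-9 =-9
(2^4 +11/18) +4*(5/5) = 371/18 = 20.61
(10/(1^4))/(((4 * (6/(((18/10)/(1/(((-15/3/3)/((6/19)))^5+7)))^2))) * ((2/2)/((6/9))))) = 59669173238940595201/3967185807360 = 15040680.25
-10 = -10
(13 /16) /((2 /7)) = 91 /32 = 2.84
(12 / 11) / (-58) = -0.02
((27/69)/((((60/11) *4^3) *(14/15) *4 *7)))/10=99/23080960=0.00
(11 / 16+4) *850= 31875 / 8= 3984.38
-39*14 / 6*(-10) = 910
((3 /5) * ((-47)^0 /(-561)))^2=1 /874225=0.00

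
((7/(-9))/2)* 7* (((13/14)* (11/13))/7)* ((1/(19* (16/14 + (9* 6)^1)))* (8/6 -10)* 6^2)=1001/11001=0.09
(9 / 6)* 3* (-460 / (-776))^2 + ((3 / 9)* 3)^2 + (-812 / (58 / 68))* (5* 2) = -9517.42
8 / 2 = 4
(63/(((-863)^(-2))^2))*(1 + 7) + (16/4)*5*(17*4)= 279559155135304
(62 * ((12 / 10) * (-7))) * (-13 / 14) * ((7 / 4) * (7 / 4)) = 59241 / 40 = 1481.02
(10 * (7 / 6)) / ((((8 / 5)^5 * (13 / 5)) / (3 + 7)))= 2734375 / 638976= 4.28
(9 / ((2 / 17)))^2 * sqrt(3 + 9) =23409 * sqrt(3) / 2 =20272.79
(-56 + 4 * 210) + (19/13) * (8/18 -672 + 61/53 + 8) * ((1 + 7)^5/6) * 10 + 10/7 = -6885046146946/130221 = -52872011.02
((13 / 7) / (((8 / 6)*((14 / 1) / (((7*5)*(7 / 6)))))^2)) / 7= 325 / 256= 1.27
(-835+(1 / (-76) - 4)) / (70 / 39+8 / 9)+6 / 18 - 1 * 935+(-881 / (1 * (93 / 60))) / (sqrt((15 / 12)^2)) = -3777342133 / 2219352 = -1702.00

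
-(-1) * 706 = 706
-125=-125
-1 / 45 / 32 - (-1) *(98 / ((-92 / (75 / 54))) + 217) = 793113 / 3680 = 215.52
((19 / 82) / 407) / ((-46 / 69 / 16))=-228 / 16687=-0.01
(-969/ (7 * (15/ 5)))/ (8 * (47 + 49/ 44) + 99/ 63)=-0.12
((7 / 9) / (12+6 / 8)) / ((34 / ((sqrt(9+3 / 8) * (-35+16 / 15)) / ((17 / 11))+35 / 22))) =-0.12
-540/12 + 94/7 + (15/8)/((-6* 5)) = -3543/112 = -31.63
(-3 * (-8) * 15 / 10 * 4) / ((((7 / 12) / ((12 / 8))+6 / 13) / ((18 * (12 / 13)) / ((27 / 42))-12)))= 466560 / 199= 2344.52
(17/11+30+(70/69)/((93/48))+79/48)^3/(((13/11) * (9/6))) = 75730723570056593375/3503067608561664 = 21618.40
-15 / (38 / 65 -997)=325 / 21589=0.02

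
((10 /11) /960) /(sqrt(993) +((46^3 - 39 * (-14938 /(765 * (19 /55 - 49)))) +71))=75582578757027 /7773309406762836095984 - 388035387 * sqrt(993) /3886654703381418047992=0.00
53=53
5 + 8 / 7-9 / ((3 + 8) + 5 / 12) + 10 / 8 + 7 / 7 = 29171 / 3836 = 7.60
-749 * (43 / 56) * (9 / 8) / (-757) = 41409 / 48448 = 0.85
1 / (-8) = -1 / 8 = -0.12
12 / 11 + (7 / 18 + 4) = 5.48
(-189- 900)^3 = -1291467969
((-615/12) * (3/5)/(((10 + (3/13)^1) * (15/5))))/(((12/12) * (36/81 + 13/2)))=-4797/33250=-0.14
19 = 19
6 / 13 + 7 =97 / 13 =7.46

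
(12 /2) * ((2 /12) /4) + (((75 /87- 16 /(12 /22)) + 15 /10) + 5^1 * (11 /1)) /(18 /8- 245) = 45461 /337908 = 0.13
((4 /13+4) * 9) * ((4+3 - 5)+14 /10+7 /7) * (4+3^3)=343728 /65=5288.12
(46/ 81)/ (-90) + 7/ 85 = 4712/ 61965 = 0.08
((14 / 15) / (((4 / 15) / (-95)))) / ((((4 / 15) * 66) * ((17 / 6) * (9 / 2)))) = -3325 / 2244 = -1.48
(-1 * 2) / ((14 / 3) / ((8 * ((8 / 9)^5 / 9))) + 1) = -262144 / 1371101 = -0.19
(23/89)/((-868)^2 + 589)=23/67107157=0.00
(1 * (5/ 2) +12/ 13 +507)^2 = 176119441/ 676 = 260531.72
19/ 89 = 0.21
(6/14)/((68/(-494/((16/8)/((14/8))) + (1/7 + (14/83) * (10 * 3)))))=-2977371/1106224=-2.69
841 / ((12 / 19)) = 15979 / 12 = 1331.58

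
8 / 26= 4 / 13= 0.31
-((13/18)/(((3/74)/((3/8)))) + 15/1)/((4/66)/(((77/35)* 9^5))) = -3717744723/80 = -46471809.04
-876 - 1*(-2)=-874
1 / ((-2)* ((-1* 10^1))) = 1 / 20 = 0.05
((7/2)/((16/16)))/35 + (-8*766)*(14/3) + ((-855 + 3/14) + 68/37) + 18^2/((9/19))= -111756614/3885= -28766.18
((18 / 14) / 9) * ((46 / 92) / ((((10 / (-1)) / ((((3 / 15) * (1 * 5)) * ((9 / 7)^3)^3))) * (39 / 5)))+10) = 20854735477 / 14688712948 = 1.42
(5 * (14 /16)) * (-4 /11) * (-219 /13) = 7665 /286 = 26.80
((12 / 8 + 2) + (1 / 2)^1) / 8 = 1 / 2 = 0.50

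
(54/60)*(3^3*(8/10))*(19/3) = 3078/25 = 123.12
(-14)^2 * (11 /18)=1078 /9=119.78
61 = 61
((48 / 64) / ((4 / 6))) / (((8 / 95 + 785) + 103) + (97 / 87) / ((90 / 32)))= 669465 / 528717056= 0.00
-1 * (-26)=26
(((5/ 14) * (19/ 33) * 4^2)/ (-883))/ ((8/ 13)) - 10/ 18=-343660/ 611919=-0.56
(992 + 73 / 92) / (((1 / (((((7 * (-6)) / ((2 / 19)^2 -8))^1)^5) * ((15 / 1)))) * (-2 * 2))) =-2041175209585066420365 / 136516114989568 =-14951899.34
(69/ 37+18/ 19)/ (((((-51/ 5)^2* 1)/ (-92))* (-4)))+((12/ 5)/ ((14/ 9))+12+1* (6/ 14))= 14.59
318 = 318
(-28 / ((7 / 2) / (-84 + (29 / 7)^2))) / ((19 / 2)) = 52400 / 931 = 56.28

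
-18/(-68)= 9/34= 0.26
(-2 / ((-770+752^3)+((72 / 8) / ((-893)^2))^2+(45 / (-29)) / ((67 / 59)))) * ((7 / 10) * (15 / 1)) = -8649214668281201 / 175149989433254934243854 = -0.00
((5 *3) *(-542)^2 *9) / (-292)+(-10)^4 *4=-6994535 / 73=-95815.55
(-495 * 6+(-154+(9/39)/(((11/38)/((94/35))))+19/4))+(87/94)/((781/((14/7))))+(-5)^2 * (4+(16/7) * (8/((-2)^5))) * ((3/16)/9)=-208124430487/66806740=-3115.32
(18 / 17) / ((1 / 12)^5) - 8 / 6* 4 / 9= 120932080 / 459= 263468.58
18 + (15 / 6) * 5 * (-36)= -432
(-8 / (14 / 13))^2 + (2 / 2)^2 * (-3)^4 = 6673 / 49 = 136.18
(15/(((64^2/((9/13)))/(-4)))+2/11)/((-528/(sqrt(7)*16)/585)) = -8.05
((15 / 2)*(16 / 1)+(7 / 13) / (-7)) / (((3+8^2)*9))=1559 / 7839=0.20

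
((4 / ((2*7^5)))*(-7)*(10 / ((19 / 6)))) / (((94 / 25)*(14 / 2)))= -1500 / 15008651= -0.00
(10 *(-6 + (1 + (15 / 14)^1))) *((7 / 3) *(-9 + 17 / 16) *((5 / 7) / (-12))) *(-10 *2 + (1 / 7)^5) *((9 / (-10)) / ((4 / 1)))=-11739654575 / 60236288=-194.89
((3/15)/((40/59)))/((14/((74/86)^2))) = 80771/5177200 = 0.02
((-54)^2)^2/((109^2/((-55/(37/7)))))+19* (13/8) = -26080832021/3516776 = -7416.12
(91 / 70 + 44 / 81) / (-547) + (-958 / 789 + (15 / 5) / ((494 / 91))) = -0.66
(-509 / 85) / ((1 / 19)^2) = -183749 / 85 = -2161.75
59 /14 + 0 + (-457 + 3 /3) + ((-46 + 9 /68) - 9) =-241167 /476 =-506.65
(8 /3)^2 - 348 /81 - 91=-2381 /27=-88.19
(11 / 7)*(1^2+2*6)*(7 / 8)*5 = 715 / 8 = 89.38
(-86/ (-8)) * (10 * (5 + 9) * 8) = 12040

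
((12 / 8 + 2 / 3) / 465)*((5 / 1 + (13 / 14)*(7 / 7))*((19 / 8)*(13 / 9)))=266513 / 2812320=0.09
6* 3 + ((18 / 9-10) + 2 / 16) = 81 / 8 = 10.12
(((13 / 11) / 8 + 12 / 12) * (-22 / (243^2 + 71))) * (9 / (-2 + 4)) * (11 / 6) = -3333 / 945920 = -0.00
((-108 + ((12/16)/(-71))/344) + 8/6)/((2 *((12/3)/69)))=-719042767/781568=-920.00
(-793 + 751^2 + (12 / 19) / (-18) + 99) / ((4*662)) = 32108497 / 150936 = 212.73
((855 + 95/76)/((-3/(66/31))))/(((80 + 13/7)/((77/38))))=-20306825/1349988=-15.04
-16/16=-1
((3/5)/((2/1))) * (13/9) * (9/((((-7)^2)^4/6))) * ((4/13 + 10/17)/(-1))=-1782/490008085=-0.00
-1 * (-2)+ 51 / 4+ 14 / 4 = 73 / 4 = 18.25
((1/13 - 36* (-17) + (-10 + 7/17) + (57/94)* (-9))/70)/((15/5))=12402727/4362540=2.84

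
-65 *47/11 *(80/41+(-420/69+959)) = -2750835035/10373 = -265191.85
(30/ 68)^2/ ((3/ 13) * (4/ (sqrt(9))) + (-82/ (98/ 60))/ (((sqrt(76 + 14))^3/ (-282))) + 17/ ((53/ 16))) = -15694446529125/ 3636949249717688 + 30256592163525 * sqrt(10)/ 7273898499435376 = 0.01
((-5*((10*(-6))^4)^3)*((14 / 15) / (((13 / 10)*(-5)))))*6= 121899810816000000000000 / 13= 9376908524307692307692.31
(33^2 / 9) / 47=2.57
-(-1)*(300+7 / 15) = 300.47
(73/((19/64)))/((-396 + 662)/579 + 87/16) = 43281408/1037951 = 41.70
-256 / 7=-36.57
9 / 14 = 0.64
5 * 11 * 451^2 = 11187055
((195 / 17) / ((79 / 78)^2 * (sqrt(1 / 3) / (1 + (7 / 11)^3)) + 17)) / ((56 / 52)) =394419647664001440 / 629032523105265377-107232113318281380 * sqrt(3) / 10693552892789511409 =0.61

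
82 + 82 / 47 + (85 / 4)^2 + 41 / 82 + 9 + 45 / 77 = 31580355 / 57904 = 545.39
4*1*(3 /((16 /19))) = 57 /4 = 14.25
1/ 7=0.14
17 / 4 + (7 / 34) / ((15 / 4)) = 4391 / 1020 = 4.30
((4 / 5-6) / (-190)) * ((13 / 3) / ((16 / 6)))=169 / 3800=0.04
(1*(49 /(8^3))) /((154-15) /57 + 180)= 2793 /5324288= 0.00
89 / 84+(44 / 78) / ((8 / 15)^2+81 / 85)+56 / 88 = 122334143 / 56852796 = 2.15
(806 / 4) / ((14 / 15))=6045 / 28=215.89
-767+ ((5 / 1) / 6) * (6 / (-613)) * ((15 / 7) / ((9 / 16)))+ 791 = 23.97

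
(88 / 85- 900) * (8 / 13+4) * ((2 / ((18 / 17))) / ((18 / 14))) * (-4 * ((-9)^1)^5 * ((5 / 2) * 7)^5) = -30719816427431250 / 13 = -2363062802110096.15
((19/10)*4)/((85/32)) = 1216/425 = 2.86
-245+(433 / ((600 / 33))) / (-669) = -32785763 / 133800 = -245.04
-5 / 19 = -0.26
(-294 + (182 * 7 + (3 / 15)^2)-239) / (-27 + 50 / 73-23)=-676199 / 45000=-15.03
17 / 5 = 3.40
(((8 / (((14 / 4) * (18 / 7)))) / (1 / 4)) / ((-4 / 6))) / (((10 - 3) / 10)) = -160 / 21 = -7.62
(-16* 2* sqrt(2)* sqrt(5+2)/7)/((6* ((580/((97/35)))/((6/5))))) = -776* sqrt(14)/177625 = -0.02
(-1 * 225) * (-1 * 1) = 225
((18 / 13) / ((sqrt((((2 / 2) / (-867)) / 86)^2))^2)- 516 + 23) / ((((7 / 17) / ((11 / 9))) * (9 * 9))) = 18713248348421 / 66339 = 282085173.86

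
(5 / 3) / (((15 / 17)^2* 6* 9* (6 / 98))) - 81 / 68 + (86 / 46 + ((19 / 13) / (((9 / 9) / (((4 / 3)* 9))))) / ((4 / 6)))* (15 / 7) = 93123804227 / 1556312940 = 59.84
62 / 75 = 0.83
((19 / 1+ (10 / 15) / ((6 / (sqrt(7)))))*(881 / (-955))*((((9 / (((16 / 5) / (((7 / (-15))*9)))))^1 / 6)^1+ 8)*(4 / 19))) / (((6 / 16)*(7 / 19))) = -3230627 / 20055 - 170033*sqrt(7) / 180495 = -163.58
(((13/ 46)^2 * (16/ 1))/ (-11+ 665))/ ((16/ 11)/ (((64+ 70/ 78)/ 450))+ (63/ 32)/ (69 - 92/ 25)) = 21380106176/ 110689071834375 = 0.00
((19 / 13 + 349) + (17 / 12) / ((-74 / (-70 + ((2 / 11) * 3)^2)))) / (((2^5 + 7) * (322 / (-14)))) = -245698501 / 626475564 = -0.39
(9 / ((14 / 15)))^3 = 2460375 / 2744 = 896.64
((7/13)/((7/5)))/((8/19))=95/104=0.91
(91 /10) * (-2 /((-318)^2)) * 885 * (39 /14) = -9971 /22472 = -0.44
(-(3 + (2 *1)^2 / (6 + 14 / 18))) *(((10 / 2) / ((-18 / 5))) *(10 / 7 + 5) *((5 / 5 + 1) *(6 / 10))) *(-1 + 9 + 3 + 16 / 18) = 195275 / 427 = 457.32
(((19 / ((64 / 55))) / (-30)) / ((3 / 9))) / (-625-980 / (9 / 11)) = 0.00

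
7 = 7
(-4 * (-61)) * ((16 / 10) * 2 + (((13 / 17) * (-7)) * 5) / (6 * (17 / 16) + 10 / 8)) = -6432 / 85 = -75.67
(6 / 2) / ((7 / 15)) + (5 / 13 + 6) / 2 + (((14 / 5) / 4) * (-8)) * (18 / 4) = -14177 / 910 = -15.58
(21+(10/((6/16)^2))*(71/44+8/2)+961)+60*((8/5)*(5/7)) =1004686/693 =1449.76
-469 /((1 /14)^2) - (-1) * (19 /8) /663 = -487564877 /5304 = -91924.00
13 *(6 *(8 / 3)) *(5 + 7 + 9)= 4368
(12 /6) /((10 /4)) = 0.80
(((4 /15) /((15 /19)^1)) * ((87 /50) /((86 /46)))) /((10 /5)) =12673 /80625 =0.16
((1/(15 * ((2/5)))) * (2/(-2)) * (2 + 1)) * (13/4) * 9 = -117/8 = -14.62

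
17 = 17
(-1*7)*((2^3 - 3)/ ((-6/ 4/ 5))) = 350/ 3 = 116.67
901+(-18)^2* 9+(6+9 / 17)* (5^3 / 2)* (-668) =-4569361 / 17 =-268785.94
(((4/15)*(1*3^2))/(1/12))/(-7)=-4.11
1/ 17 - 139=-2362/ 17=-138.94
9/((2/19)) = 171/2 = 85.50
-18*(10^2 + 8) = -1944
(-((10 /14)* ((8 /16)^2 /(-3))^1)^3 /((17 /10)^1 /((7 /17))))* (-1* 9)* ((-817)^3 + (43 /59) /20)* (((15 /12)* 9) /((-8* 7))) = -50366.94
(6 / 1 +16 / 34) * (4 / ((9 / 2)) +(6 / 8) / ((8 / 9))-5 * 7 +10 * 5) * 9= 974.43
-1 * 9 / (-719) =9 / 719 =0.01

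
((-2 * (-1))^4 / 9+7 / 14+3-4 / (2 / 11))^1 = -301 / 18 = -16.72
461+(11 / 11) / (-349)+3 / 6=322125 / 698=461.50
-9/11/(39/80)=-1.68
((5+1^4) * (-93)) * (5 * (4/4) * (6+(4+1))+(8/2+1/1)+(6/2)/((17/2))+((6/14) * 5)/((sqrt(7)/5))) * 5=-2862540/17- 209250 * sqrt(7)/49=-179683.14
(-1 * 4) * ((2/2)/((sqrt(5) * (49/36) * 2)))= -72 * sqrt(5)/245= -0.66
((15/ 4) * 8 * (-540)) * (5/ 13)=-81000/ 13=-6230.77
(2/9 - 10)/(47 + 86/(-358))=-7876/37665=-0.21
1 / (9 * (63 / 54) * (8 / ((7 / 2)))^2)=7 / 384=0.02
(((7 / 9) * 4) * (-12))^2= 12544 / 9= 1393.78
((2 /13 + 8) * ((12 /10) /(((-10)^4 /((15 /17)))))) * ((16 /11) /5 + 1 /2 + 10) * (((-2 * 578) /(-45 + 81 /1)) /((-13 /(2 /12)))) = 1069487 /278850000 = 0.00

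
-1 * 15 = -15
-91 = -91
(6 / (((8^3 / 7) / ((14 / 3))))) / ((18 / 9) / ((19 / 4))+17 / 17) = 0.27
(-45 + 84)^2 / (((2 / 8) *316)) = 1521 / 79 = 19.25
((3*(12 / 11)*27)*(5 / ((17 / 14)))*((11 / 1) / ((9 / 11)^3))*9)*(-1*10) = -11180400 / 17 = -657670.59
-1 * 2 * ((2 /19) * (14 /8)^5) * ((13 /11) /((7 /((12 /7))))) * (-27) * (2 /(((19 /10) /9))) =16253055 /63536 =255.81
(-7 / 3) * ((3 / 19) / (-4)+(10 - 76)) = 11711 / 76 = 154.09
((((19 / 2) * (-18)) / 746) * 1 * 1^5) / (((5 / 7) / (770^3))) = -54647000100 / 373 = -146506702.68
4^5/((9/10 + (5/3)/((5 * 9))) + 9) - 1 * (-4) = 287212/2683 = 107.05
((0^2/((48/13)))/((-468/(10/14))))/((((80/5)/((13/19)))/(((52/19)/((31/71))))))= 0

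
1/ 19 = 0.05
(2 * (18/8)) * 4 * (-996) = -17928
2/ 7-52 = -362/ 7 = -51.71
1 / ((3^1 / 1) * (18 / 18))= 1 / 3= 0.33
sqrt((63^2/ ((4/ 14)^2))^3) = 85766121/ 8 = 10720765.12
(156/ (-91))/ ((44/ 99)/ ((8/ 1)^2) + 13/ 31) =-53568/ 13321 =-4.02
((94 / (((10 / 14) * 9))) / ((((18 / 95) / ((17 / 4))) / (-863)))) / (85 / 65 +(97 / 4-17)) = -1192209473 / 36045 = -33075.59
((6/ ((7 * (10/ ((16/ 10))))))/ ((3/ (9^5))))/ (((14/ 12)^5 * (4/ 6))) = 5509980288/ 2941225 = 1873.36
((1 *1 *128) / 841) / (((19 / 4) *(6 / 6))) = 512 / 15979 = 0.03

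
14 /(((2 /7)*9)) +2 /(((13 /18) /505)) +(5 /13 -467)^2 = 333302545 /1521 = 219133.82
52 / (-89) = -52 / 89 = -0.58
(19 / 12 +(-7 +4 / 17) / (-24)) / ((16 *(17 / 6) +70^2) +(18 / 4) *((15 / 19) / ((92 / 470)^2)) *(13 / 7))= 53541677 / 146901951097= 0.00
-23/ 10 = -2.30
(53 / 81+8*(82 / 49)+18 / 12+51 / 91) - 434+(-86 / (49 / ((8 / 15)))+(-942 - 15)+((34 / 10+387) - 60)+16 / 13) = -538777303 / 515970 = -1044.20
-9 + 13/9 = -7.56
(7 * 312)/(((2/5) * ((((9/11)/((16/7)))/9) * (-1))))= -137280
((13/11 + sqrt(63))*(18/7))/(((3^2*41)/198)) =468/287 + 1188*sqrt(7)/287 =12.58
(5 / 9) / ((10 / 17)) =17 / 18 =0.94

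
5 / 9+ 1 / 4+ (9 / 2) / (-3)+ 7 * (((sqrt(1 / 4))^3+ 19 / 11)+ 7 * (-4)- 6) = -178777 / 792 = -225.73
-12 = -12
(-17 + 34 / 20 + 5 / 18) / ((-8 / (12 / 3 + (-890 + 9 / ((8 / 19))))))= -1168973 / 720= -1623.57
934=934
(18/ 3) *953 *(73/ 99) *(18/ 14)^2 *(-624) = -2344197024/ 539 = -4349159.60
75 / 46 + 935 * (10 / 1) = 9351.63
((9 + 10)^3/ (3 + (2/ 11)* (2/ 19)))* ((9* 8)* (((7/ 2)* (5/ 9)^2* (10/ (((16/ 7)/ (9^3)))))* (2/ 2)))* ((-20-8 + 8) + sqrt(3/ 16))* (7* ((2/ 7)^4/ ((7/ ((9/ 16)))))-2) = 695680050903750/ 30919-69568005090375* sqrt(3)/ 247352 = 22012941426.92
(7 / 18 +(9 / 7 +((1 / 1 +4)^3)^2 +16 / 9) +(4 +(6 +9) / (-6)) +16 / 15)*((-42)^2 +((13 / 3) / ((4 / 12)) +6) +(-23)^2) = 3794586184 / 105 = 36138916.04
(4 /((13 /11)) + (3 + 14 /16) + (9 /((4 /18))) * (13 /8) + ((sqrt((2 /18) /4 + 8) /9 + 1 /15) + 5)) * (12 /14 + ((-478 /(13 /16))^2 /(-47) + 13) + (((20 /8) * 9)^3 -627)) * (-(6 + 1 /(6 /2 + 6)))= -5256303179592113 /3211767936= -1636576.27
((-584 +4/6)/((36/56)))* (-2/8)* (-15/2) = -30625/18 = -1701.39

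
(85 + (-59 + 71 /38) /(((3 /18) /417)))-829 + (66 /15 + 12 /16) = -143682.06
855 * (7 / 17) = 5985 / 17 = 352.06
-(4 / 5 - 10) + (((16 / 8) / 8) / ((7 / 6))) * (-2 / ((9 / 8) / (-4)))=1126 / 105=10.72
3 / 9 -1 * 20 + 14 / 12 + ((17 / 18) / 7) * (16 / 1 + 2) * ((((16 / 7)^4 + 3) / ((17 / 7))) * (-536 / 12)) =-19760563 / 14406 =-1371.69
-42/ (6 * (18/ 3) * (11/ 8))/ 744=-7/ 6138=-0.00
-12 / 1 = -12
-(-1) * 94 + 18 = 112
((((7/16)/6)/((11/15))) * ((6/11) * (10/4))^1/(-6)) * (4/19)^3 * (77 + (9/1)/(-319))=-4296950/264750541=-0.02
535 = 535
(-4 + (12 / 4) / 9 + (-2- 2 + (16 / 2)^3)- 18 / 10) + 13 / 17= 128341 / 255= 503.30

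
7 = 7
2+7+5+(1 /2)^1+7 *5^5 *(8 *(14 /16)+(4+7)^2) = 5600029 /2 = 2800014.50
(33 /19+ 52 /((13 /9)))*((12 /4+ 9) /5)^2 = 103248 /475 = 217.36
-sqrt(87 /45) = -sqrt(435) /15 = -1.39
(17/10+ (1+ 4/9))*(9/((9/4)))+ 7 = 881/45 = 19.58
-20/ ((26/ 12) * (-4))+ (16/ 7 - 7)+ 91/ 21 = 526/ 273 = 1.93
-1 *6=-6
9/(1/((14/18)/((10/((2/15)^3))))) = 28/16875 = 0.00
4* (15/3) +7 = 27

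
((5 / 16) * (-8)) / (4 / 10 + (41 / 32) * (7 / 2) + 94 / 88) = -8800 / 20953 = -0.42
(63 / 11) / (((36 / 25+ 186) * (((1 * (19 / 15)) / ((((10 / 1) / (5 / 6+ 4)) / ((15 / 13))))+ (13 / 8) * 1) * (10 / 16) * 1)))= 655200 / 31245467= 0.02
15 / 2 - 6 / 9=6.83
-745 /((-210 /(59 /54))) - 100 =-218009 /2268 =-96.12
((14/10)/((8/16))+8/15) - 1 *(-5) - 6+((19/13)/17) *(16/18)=2.41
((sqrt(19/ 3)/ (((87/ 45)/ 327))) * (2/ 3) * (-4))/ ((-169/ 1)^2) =-4360 * sqrt(57)/ 828269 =-0.04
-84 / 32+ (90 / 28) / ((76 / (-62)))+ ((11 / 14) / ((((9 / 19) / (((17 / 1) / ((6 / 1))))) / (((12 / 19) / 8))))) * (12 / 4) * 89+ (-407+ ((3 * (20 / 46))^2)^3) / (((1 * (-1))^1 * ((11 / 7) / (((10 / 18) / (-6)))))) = 410072103756736 / 5847565651389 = 70.13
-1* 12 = -12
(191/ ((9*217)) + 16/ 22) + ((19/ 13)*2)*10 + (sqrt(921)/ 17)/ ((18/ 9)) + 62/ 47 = sqrt(921)/ 34 + 411831653/ 13126113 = 32.27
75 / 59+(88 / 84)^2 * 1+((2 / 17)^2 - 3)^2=24525627362 / 2173132899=11.29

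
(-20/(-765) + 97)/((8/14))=103915/612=169.80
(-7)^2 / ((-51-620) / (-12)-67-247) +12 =36576 / 3097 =11.81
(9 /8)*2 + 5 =29 /4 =7.25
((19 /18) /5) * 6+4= 79 /15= 5.27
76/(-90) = -38/45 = -0.84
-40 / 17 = -2.35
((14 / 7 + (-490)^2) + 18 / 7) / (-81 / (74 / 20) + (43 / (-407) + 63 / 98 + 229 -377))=-1417.76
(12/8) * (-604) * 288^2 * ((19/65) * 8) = -11422384128/65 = -175728986.58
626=626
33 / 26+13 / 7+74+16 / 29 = 409985 / 5278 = 77.68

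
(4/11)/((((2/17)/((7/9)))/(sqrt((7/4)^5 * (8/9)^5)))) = 46648 * sqrt(14)/24057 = 7.26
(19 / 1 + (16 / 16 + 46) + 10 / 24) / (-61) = -797 / 732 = -1.09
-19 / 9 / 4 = -19 / 36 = -0.53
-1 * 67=-67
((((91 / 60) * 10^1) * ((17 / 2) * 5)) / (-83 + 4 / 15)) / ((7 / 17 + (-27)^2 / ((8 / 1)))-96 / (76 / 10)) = -1469650 / 14884043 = -0.10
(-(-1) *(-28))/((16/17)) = -119/4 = -29.75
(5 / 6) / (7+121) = 5 / 768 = 0.01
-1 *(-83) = 83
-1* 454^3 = -93576664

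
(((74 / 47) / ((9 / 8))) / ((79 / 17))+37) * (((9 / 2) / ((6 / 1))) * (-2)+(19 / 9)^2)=597070147 / 5413554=110.29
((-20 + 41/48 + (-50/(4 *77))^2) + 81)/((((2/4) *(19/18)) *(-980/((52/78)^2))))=-0.05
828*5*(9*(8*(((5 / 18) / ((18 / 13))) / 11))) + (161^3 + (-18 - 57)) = 45965066 / 11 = 4178642.36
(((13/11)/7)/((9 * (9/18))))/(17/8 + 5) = 208/39501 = 0.01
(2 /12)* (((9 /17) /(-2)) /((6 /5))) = -5 /136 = -0.04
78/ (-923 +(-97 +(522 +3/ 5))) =-130/ 829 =-0.16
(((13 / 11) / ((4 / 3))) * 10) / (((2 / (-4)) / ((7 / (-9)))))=455 / 33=13.79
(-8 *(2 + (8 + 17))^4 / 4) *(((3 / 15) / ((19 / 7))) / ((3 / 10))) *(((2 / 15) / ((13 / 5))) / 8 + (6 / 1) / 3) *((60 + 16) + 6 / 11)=-108934894278 / 2717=-40093814.60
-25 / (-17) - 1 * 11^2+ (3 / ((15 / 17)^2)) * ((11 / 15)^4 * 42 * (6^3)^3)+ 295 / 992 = 124289184187439439 / 263500000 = 471685708.49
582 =582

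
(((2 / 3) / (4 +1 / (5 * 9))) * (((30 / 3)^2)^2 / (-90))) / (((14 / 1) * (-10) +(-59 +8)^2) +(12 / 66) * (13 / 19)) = -3344 / 446889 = -0.01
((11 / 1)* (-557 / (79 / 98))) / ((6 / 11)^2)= -36326983 / 1422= -25546.40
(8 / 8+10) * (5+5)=110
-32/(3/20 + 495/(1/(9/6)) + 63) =-640/16113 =-0.04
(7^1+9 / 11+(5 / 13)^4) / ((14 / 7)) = 2463121 / 628342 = 3.92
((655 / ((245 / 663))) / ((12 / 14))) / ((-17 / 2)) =-1703 / 7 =-243.29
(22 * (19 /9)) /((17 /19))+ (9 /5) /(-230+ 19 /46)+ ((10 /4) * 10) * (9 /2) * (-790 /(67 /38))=-27257265960394 /541304055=-50354.82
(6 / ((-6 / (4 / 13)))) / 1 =-0.31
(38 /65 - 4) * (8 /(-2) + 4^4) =-55944 /65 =-860.68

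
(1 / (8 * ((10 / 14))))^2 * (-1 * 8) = -0.24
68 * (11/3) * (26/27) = 19448/81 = 240.10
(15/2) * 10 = 75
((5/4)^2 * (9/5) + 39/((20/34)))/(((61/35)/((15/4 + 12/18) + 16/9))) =2876923/11712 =245.64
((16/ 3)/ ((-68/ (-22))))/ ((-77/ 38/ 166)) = -50464/ 357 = -141.36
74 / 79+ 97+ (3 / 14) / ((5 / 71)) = 558417 / 5530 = 100.98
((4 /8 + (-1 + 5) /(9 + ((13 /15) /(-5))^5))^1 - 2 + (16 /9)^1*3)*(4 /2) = 8.56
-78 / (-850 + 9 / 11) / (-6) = -143 / 9341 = -0.02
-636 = -636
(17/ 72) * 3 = 17/ 24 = 0.71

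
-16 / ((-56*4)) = 1 / 14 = 0.07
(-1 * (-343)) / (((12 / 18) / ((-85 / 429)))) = -29155 / 286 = -101.94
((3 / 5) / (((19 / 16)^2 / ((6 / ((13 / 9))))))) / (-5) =-41472 / 117325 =-0.35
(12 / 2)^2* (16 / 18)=32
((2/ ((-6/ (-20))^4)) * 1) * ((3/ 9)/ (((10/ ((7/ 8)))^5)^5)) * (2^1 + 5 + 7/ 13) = 65712362363534280139543/ 29835911438770418460131328000000000000000000000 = 0.00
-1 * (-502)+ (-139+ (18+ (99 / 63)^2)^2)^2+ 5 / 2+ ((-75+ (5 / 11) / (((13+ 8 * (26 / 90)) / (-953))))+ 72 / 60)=78800.08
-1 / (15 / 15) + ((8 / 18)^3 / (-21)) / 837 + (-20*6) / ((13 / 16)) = -24768753421 / 166577229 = -148.69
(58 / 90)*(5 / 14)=29 / 126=0.23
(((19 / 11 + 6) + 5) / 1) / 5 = 28 / 11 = 2.55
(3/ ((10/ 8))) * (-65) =-156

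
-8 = -8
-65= -65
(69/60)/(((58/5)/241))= 5543/232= 23.89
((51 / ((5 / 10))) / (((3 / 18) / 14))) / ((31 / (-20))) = -171360 / 31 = -5527.74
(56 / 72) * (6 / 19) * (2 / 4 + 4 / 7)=0.26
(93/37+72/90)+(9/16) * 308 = 130657/740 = 176.56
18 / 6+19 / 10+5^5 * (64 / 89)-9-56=1946511 / 890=2187.09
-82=-82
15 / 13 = 1.15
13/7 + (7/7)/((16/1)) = 215/112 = 1.92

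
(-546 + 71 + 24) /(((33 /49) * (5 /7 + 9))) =-14063 /204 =-68.94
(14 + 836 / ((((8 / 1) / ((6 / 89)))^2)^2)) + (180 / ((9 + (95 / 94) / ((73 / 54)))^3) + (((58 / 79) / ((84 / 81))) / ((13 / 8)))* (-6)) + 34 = 85451242619769110380661089 / 1874738270343859934255424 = 45.58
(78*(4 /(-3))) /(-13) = 8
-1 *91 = -91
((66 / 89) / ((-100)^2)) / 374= 0.00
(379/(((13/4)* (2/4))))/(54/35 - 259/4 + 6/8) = -53060/14209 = -3.73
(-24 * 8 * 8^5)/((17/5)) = -31457280/17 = -1850428.24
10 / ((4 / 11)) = 27.50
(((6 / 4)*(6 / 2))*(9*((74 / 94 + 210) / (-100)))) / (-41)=802467 / 385400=2.08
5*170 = 850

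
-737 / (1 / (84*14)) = -866712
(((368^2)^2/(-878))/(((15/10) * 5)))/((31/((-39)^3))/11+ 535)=-997232755064832/191564390845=-5205.73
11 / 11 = 1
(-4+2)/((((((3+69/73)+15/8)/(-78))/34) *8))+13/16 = 2079753/18128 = 114.73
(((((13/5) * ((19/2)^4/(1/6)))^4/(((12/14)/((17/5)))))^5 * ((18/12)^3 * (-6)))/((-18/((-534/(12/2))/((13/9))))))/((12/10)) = -2401702270376206488930998465963591651970318095226765143957849190369918835955873401955732706160256211006985503135583517495203187014967184039007683/35184372088832000000000000000000000000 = -68260484066974143187593380000000000000000000000000000000000000000000000000000000000000000000000000000000000.00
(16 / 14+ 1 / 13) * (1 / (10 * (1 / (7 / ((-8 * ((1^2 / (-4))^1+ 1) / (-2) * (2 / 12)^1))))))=111 / 65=1.71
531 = 531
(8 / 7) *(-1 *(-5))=40 / 7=5.71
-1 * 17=-17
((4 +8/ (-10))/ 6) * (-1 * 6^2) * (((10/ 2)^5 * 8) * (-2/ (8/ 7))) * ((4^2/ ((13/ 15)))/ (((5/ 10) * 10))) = 40320000/ 13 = 3101538.46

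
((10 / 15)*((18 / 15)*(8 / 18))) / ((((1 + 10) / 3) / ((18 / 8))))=0.22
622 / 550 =311 / 275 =1.13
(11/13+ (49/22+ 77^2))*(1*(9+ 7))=13572584/143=94913.17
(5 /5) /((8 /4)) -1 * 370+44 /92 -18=-17803 /46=-387.02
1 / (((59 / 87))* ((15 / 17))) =493 / 295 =1.67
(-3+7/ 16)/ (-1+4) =-41/ 48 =-0.85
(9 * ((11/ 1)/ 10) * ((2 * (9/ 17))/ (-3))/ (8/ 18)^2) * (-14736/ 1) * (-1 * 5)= -22156497/ 17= -1303323.35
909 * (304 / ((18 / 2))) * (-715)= -21953360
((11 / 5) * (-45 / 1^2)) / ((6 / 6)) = -99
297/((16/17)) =315.56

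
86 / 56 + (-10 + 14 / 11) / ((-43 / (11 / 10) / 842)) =1140893 / 6020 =189.52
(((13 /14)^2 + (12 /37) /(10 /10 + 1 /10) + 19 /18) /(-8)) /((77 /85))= -135027685 /442255968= -0.31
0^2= 0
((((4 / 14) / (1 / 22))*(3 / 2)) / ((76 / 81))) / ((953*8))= 2673 / 2027984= 0.00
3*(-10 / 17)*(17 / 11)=-30 / 11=-2.73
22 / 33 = 2 / 3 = 0.67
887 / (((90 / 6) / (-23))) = -20401 / 15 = -1360.07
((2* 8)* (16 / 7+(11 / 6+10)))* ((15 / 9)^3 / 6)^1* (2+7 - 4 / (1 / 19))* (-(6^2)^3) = 3814176000 / 7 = 544882285.71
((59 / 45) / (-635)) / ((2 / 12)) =-0.01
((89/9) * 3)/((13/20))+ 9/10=18151/390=46.54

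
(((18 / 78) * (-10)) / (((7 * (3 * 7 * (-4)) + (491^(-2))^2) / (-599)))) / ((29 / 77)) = -80420129993370090 / 12883819884807859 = -6.24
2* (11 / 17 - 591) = -20072 / 17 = -1180.71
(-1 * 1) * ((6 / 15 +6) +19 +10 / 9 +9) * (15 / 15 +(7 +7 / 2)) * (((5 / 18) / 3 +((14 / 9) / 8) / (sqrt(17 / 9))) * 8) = -15134 * sqrt(17) / 135 -73508 / 243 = -764.72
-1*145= -145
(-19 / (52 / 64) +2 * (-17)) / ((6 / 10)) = -3730 / 39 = -95.64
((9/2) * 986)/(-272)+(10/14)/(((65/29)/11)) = -18647/1456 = -12.81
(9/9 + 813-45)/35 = 769/35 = 21.97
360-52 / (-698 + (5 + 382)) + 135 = 153997 / 311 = 495.17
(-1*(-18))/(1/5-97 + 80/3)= -135/526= -0.26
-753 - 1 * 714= -1467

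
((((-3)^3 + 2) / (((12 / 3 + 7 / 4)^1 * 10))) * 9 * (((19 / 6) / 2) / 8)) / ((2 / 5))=-1425 / 736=-1.94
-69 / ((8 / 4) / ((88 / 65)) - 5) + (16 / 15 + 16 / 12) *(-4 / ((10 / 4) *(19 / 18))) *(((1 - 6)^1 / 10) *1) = 315204 / 14725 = 21.41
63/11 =5.73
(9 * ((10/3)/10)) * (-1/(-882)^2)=-0.00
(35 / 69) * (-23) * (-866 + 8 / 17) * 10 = 5149900 / 51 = 100978.43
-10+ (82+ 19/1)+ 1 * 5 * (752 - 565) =1026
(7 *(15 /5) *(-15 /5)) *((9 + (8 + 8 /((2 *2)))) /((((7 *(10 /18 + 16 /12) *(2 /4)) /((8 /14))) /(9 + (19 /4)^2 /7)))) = -2106891 /1666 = -1264.64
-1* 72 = -72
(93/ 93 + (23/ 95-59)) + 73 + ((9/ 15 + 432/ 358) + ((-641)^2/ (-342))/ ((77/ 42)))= -71634260/ 112233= -638.26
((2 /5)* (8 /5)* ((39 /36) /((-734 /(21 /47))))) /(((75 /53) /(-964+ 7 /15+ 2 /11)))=1533260638 /5336409375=0.29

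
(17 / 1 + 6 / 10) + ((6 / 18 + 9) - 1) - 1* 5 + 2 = 344 / 15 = 22.93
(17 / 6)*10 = 28.33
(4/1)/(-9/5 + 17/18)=-360/77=-4.68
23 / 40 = 0.58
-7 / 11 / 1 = -7 / 11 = -0.64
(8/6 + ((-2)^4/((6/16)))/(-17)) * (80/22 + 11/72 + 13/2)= -40745/3366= -12.10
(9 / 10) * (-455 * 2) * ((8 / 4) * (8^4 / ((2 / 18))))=-60383232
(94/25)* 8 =752/25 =30.08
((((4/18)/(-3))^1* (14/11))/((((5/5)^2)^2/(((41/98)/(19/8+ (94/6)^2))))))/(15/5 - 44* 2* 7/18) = 0.00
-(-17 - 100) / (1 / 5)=585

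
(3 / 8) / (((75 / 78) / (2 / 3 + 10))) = 104 / 25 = 4.16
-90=-90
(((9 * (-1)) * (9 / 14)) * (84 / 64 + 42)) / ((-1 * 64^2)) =8019 / 131072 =0.06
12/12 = 1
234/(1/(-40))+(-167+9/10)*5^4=-226345/2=-113172.50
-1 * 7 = -7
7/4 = 1.75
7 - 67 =-60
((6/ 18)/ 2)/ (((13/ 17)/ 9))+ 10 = 311/ 26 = 11.96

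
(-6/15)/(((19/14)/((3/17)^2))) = -252/27455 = -0.01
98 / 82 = 49 / 41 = 1.20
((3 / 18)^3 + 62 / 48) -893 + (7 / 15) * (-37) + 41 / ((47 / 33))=-5584762 / 6345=-880.18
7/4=1.75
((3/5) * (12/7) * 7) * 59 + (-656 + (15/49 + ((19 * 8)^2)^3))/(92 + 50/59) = 132828574770.23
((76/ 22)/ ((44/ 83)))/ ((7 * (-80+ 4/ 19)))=-29963/ 2568104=-0.01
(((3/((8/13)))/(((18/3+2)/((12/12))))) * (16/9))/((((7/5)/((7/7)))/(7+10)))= 1105/84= 13.15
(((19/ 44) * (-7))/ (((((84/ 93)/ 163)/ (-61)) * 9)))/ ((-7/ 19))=-111272113/ 11088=-10035.36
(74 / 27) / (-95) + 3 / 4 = 7399 / 10260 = 0.72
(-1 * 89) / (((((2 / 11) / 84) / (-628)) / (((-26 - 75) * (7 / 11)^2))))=-11617599336 / 11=-1056145394.18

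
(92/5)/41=92/205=0.45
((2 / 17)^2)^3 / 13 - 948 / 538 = -148735682962 / 84409078793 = -1.76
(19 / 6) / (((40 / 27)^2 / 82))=189297 / 1600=118.31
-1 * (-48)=48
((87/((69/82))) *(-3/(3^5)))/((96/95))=-112955/89424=-1.26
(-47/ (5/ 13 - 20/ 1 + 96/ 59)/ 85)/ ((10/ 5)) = 0.02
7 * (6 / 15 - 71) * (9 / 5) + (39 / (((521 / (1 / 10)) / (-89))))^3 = -125844070211271 / 141420761000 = -889.86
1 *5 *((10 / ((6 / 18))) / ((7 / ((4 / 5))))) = 120 / 7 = 17.14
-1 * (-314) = 314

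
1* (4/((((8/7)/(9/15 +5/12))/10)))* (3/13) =427/52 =8.21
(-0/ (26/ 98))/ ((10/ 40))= 0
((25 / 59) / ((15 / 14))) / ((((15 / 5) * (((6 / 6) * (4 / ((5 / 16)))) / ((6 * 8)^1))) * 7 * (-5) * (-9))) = 5 / 3186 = 0.00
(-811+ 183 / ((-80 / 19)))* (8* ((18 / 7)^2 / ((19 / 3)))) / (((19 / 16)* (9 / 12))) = -708725376 / 88445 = -8013.18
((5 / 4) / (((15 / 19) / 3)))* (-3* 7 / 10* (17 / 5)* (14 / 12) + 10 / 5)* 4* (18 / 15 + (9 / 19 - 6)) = 260163 / 500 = 520.33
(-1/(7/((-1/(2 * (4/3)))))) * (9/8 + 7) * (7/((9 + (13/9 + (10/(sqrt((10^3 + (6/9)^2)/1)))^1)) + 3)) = 478011105/2108074624 - 236925 * sqrt(2251)/2108074624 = 0.22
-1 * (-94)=94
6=6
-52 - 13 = -65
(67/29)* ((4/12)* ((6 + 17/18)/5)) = 1675/1566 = 1.07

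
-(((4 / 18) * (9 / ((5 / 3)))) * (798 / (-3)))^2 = -2547216 / 25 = -101888.64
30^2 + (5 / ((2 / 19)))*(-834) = -38715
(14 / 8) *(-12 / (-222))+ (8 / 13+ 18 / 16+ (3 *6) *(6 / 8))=59009 / 3848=15.33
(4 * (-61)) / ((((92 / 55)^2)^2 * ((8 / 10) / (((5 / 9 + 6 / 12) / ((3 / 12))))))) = -53027871875 / 322376832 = -164.49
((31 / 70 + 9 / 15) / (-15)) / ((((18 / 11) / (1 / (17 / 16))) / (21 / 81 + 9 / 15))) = -372592 / 10843875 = -0.03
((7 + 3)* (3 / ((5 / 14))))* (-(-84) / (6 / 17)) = 19992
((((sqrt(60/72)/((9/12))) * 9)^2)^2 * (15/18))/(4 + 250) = 6000/127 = 47.24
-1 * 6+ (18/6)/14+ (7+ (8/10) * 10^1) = 129/14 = 9.21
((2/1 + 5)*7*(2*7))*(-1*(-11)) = 7546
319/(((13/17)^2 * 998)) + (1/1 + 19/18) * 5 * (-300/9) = -1557634343/4553874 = -342.05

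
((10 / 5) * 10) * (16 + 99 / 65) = 4556 / 13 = 350.46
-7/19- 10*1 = -197/19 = -10.37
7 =7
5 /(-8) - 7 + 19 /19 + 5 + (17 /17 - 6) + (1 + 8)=19 /8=2.38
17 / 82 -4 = -311 / 82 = -3.79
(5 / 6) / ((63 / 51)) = 0.67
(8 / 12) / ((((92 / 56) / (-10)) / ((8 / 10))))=-224 / 69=-3.25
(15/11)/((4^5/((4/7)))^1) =15/19712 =0.00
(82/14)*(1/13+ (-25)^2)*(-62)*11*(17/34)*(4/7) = -454438424/637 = -713404.12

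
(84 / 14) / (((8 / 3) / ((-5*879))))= -39555 / 4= -9888.75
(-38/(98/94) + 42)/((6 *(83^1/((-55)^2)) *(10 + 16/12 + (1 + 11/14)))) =822800/320131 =2.57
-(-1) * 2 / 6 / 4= 1 / 12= 0.08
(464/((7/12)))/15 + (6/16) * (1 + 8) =15793/280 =56.40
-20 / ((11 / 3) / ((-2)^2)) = -240 / 11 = -21.82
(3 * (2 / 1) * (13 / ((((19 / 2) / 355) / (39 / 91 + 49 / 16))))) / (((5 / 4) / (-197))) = -213287763 / 133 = -1603667.39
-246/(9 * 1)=-82/3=-27.33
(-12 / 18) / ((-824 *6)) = 0.00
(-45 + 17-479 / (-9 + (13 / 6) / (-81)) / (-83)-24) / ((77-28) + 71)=-9583543 / 21847260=-0.44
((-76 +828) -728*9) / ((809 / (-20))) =116000 / 809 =143.39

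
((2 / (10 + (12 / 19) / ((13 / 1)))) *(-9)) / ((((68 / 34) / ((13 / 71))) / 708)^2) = -47079592092 / 6255881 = -7525.65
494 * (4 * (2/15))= 3952/15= 263.47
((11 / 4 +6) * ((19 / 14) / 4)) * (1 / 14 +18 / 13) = 25175 / 5824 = 4.32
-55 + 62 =7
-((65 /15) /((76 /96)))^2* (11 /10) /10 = -29744 /9025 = -3.30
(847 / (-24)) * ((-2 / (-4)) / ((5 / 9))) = -2541 / 80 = -31.76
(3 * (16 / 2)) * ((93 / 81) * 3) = 248 / 3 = 82.67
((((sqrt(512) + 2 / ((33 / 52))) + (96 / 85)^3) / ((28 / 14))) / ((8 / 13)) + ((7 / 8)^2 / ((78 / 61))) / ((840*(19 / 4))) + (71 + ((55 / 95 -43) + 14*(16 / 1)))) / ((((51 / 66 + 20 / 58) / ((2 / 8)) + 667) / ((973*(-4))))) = -1592.20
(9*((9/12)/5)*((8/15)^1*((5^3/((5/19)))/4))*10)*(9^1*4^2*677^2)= 56429466480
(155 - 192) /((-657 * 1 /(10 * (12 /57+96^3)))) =6219695560 /12483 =498253.27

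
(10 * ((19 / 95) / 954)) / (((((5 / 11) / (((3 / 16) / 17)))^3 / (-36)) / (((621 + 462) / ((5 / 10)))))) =-38919771 / 16664896000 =-0.00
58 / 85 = 0.68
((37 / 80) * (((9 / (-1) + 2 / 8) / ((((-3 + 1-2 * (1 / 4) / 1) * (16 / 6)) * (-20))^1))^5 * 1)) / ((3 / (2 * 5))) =-0.00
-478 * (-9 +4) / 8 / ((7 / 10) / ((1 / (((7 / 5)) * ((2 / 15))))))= 448125 / 196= 2286.35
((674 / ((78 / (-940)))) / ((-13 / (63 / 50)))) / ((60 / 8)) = 443492 / 4225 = 104.97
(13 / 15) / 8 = 13 / 120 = 0.11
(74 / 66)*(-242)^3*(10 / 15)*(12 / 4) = -95342192 / 3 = -31780730.67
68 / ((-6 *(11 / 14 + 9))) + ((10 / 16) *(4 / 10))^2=-7205 / 6576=-1.10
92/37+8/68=1638/629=2.60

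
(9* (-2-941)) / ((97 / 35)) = -297045 / 97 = -3062.32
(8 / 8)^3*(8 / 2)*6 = 24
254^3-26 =16387038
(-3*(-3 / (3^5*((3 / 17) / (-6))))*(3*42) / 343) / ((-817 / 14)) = 136 / 17157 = 0.01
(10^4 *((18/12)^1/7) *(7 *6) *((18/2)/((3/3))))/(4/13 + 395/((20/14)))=7020000/2399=2926.22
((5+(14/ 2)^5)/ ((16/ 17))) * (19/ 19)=71451/ 4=17862.75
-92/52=-23/13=-1.77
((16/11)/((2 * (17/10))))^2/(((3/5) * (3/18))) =64000/34969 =1.83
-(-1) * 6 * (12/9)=8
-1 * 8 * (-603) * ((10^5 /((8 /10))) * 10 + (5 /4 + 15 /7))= 42210114570 /7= 6030016367.14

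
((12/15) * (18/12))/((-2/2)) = -6/5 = -1.20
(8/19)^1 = 8/19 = 0.42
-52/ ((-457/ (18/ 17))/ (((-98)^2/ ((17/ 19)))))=170797536/ 132073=1293.21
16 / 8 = 2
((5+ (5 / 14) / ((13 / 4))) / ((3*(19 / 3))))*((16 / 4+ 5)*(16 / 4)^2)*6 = 232.37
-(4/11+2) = -26/11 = -2.36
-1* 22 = -22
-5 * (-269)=1345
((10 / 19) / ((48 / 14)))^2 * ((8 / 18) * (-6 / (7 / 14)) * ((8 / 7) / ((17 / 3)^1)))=-1400 / 55233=-0.03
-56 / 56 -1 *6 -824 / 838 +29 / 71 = -225344 / 29749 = -7.57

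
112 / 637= 16 / 91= 0.18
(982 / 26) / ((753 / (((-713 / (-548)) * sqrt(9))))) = 350083 / 1788124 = 0.20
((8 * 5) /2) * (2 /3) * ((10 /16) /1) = 25 /3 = 8.33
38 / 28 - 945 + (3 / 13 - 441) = -251963 / 182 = -1384.41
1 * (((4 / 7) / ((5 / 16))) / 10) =32 / 175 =0.18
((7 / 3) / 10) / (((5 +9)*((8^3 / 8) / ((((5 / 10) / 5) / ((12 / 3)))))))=1 / 153600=0.00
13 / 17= 0.76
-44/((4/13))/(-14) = 143/14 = 10.21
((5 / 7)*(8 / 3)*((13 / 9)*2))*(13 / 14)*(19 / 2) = 48.54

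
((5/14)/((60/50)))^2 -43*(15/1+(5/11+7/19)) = -1003239631/1474704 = -680.30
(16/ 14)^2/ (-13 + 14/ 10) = -160/ 1421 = -0.11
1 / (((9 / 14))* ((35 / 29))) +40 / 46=2234 / 1035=2.16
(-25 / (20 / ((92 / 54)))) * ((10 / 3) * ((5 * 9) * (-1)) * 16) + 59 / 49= 2254531 / 441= 5112.32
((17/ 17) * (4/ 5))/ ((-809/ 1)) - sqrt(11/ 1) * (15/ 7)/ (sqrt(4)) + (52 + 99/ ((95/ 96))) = 2337024/ 15371 - 15 * sqrt(11)/ 14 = 148.49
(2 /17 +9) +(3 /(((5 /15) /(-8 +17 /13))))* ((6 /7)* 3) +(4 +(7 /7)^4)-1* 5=-225493 /1547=-145.76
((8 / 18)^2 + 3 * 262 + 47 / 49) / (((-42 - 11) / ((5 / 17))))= -15621125 / 3576069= -4.37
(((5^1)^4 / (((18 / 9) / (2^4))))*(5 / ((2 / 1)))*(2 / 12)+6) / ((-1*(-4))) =1567 / 3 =522.33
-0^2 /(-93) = 0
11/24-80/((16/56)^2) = -23509/24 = -979.54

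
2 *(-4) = -8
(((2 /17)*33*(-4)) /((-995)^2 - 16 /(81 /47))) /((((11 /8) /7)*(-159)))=36288 /72252336973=0.00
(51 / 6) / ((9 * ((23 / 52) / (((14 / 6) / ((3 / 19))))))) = 31.55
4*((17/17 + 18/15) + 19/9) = 776/45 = 17.24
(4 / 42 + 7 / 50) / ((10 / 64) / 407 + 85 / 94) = 3978832 / 15301125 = 0.26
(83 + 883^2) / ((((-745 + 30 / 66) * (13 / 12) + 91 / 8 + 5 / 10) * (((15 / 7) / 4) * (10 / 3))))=-960679104 / 1748375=-549.47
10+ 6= 16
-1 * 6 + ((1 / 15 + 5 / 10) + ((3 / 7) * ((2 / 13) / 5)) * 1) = -14797 / 2730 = -5.42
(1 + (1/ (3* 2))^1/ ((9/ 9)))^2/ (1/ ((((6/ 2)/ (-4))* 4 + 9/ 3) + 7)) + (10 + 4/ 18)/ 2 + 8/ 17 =15.11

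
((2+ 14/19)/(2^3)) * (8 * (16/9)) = 832/171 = 4.87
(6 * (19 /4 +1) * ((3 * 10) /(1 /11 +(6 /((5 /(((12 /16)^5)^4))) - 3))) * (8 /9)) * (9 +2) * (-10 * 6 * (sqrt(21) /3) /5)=1223976344040243200 * sqrt(21) /87845866336847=63850.06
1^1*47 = 47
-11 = -11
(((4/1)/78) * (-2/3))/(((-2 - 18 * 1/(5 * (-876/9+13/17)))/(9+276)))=2339375/471237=4.96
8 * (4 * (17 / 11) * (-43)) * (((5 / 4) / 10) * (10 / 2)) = -1329.09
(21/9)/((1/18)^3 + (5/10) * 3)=13608/8749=1.56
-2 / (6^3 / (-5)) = 5 / 108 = 0.05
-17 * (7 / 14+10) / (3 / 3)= -357 / 2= -178.50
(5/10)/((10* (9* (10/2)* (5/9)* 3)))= 1/1500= 0.00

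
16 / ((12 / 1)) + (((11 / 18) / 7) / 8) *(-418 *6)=-729 / 28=-26.04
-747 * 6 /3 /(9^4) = -166 /729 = -0.23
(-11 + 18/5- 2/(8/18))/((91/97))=-1649/130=-12.68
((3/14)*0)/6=0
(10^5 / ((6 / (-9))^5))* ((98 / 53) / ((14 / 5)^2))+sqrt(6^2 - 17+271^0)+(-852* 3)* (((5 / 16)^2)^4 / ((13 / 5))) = -132498129506484375 / 739808116736+2* sqrt(5) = -179093.49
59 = 59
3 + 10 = 13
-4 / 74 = -0.05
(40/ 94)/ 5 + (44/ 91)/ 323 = 119640/ 1381471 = 0.09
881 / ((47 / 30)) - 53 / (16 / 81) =221109 / 752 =294.03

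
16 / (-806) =-0.02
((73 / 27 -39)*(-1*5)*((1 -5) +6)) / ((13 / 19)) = 186200 / 351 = 530.48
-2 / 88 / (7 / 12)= -3 / 77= -0.04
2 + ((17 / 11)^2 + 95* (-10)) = -114419 / 121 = -945.61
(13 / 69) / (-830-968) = -13 / 124062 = -0.00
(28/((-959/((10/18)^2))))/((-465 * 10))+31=31992653/1032021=31.00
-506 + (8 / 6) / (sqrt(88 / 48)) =-506 + 4*sqrt(66) / 33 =-505.02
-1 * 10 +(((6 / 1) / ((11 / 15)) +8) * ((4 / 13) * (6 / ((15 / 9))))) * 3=31298 / 715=43.77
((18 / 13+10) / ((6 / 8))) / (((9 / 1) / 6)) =1184 / 117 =10.12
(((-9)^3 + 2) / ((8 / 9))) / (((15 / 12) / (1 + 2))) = -19629 / 10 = -1962.90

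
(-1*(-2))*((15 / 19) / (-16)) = -15 / 152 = -0.10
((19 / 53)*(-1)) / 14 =-19 / 742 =-0.03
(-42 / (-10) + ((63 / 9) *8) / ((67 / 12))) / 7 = 2.03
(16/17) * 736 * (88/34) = 518144/289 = 1792.89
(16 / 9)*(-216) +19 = -365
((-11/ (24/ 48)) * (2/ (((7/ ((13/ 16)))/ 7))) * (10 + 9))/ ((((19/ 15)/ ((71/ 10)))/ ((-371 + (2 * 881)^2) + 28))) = -94553904159/ 8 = -11819238019.88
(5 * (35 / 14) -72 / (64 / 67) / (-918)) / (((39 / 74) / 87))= 11016491 / 5304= 2077.02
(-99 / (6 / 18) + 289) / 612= -2 / 153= -0.01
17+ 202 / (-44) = 273 / 22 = 12.41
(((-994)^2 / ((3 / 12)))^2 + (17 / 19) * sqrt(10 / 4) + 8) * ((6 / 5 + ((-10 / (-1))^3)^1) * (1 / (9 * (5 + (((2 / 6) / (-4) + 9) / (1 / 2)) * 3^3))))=3571585138148.11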